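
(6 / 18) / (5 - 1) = 0.08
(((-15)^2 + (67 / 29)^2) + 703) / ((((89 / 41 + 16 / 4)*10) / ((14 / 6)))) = 225276919 / 6383190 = 35.29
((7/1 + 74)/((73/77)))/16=6237/1168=5.34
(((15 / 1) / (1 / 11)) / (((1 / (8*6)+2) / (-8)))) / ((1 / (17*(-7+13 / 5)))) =4739328 / 97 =48859.05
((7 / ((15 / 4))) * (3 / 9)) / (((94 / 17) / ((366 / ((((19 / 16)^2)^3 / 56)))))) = 822.50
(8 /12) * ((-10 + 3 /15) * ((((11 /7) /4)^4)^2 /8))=-214358881 /462614691840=-0.00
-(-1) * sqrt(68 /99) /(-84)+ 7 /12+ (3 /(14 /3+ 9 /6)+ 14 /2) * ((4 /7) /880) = 50273 /85470 - sqrt(187) /1386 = 0.58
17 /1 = 17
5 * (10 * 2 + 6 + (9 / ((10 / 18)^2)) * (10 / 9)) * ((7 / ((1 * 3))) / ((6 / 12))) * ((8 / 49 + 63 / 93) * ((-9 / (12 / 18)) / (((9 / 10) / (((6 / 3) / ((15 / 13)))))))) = -19389968 / 651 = -29784.90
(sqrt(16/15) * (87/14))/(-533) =-0.01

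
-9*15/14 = -135/14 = -9.64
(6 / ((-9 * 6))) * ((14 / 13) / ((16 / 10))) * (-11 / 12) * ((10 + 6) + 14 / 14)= 6545 / 5616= 1.17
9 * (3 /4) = 6.75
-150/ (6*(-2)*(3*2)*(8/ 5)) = 125/ 96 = 1.30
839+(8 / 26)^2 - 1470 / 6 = 100402 / 169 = 594.09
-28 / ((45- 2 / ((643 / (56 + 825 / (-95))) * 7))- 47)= 13.85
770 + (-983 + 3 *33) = -114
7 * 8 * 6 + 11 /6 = 2027 /6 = 337.83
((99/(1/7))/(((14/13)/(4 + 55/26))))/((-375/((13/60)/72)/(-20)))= 7579/12000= 0.63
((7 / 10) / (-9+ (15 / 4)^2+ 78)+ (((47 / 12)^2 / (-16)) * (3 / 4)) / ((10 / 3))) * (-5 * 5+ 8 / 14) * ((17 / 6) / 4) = 911206579 / 254033920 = 3.59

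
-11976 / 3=-3992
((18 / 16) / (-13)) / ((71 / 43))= -387 / 7384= -0.05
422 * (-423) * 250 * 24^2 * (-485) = 12466859040000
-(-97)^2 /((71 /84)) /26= -395178 /923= -428.15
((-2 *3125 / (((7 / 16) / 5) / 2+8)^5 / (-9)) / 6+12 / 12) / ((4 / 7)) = 669645102849314123 / 381343624485322356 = 1.76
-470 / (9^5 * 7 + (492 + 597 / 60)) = -9400 / 8276899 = -0.00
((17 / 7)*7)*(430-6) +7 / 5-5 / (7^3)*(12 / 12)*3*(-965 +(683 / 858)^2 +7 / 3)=3051712275323 / 420840420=7251.47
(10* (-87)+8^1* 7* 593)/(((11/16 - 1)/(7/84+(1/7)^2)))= -7890472/735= -10735.34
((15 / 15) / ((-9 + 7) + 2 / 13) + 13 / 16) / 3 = 13 / 144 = 0.09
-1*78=-78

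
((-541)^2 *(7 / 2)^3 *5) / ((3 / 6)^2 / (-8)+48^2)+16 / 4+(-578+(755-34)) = 27379.79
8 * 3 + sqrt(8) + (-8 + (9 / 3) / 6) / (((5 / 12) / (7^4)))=-43194 + 2 * sqrt(2)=-43191.17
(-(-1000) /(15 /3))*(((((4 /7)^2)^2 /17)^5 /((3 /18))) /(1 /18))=23749451159961600 /113293607848528482903857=0.00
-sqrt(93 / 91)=-sqrt(8463) / 91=-1.01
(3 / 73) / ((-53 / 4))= -12 / 3869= -0.00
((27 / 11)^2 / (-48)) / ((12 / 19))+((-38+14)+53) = 28.80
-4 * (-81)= 324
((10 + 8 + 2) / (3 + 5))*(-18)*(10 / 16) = -225 / 8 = -28.12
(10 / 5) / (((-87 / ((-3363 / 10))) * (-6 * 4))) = -1121 / 3480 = -0.32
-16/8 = -2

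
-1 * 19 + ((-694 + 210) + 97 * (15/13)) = -5084/13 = -391.08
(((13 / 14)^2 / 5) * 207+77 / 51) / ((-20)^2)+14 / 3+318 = 2150870531 / 6664000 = 322.76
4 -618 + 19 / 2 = -1209 / 2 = -604.50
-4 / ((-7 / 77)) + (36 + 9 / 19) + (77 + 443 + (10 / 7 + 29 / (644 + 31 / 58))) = 2992845005 / 4971939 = 601.95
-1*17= -17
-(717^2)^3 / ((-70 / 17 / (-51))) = -117796946106151002123 / 70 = -1682813515802157173.19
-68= -68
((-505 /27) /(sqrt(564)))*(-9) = 505*sqrt(141) /846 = 7.09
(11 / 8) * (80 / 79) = 110 / 79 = 1.39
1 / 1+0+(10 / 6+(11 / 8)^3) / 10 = 21913 / 15360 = 1.43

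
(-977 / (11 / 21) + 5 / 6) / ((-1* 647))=123047 / 42702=2.88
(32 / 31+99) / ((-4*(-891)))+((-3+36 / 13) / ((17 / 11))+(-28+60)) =778382197 / 24416964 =31.88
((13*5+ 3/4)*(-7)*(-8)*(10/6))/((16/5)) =46025/24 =1917.71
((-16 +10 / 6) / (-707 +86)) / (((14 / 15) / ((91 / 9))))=2795 / 11178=0.25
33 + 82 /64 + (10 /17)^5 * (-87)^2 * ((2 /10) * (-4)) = -17819056871 /45435424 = -392.18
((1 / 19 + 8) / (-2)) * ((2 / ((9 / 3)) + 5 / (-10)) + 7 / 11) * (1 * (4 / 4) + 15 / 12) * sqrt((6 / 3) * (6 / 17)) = -1431 * sqrt(51) / 1672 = -6.11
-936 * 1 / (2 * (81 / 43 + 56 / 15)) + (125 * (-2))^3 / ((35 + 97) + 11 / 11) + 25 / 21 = -169946846215 / 1445577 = -117563.33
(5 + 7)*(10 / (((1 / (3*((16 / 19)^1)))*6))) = 960 / 19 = 50.53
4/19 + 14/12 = 157/114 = 1.38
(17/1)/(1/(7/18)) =6.61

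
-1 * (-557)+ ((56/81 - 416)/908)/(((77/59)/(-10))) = 793561943/1415799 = 560.50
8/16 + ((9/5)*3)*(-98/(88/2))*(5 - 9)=5347/110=48.61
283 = 283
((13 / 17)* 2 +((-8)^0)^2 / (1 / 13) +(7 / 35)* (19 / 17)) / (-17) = -1254 / 1445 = -0.87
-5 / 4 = -1.25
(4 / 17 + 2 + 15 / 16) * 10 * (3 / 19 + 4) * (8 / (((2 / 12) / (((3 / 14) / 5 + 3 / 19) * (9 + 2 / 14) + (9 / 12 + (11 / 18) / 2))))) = 16514991949 / 902139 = 18306.48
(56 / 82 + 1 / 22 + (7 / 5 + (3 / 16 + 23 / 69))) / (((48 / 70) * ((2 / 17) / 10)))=170616845 / 519552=328.39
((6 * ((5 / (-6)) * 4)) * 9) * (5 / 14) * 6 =-2700 / 7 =-385.71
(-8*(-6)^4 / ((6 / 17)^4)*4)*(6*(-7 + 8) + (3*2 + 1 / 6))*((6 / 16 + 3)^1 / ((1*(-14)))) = 54873297 / 7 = 7839042.43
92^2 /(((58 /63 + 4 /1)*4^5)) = 33327 /19840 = 1.68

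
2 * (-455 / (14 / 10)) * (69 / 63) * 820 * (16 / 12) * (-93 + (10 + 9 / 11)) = 44328544000 / 693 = 63966152.96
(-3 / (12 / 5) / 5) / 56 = -1 / 224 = -0.00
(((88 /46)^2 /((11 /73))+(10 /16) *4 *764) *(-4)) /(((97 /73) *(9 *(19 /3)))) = -102.15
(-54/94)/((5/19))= -513/235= -2.18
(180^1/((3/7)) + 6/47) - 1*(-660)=50766/47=1080.13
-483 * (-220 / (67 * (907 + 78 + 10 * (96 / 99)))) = 701316 / 439855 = 1.59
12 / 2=6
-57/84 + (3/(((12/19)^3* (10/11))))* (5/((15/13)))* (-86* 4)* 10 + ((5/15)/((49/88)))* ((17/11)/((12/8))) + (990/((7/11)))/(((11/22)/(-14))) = -2527663253/10584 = -238819.28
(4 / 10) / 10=1 / 25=0.04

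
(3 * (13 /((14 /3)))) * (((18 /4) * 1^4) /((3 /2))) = 351 /14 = 25.07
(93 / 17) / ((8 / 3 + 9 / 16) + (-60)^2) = 4464 / 2940235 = 0.00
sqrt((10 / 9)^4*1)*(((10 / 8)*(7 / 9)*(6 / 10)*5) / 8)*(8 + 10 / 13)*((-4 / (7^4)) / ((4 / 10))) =-11875 / 722358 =-0.02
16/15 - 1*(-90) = 1366/15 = 91.07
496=496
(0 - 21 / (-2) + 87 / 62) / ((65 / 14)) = 2.56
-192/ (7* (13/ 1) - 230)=192/ 139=1.38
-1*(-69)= 69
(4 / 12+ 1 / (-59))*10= 560 / 177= 3.16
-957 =-957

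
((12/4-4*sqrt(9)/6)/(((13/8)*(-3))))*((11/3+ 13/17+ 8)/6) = -2536/5967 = -0.43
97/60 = 1.62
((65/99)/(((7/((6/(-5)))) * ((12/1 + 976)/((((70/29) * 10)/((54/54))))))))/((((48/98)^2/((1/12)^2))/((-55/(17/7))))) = 2100875/1165404672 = 0.00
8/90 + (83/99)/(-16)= 289/7920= 0.04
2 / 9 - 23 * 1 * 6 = -1240 / 9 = -137.78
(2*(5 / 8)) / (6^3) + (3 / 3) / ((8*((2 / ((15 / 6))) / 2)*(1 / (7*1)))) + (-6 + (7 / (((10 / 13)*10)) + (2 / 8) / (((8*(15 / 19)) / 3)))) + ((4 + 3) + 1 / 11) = 256189 / 59400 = 4.31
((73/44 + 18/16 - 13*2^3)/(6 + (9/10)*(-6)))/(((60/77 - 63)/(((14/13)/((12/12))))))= 727405/249132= 2.92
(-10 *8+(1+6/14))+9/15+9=-2414/35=-68.97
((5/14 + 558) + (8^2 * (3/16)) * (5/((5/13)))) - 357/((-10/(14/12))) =105841/140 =756.01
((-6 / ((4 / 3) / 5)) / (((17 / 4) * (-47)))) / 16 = 45 / 6392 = 0.01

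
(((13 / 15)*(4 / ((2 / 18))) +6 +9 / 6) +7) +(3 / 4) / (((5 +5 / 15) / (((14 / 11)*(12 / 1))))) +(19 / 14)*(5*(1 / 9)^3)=107454359 / 2245320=47.86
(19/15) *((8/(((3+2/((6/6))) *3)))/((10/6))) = 152/375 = 0.41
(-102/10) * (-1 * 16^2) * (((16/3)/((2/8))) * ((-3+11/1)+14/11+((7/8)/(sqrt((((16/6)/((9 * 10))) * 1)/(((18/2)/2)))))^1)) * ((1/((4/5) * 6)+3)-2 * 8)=-7014336 * sqrt(30)/5-363409408/55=-14291263.89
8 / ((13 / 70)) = 560 / 13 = 43.08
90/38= 2.37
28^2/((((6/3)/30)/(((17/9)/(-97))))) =-66640/291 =-229.00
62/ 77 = 0.81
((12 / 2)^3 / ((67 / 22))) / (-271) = -4752 / 18157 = -0.26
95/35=19/7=2.71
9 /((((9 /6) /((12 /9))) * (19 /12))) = 96 /19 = 5.05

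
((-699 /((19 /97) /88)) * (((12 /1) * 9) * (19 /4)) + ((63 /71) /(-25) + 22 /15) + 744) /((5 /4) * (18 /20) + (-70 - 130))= 6862825177432 /8472075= 810052.46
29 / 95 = 0.31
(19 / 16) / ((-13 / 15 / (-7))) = 1995 / 208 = 9.59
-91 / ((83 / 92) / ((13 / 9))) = -108836 / 747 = -145.70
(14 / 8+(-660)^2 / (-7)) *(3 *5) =-26135265 / 28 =-933402.32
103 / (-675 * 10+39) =-103 / 6711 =-0.02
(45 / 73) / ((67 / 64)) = 2880 / 4891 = 0.59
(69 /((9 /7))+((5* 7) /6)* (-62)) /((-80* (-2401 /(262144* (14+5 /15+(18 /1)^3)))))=-12643794944 /5145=-2457491.73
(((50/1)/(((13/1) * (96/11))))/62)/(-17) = -275/657696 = -0.00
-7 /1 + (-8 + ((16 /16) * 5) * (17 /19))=-200 /19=-10.53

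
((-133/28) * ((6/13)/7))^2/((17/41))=133209/563108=0.24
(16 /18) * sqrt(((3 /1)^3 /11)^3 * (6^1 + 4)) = 72 * sqrt(330) /121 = 10.81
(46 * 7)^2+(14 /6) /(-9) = 2799461 /27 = 103683.74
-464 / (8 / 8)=-464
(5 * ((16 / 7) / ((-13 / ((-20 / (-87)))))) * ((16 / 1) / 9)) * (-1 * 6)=51200 / 23751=2.16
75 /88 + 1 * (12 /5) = 1431 /440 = 3.25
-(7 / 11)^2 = -49 / 121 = -0.40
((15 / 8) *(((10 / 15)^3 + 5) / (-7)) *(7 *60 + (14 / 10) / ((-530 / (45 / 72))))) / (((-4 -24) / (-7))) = -36379057 / 244224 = -148.96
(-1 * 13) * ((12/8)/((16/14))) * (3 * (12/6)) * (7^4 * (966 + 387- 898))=-894720645/8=-111840080.62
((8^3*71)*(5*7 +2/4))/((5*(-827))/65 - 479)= -8388224/3527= -2378.29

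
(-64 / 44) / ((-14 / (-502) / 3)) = -12048 / 77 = -156.47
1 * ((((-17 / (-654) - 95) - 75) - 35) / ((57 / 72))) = -536212 / 2071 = -258.91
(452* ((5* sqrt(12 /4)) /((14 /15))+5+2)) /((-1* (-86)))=1582 /43+8475* sqrt(3) /301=85.56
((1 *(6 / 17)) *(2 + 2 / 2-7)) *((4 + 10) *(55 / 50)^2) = -10164 / 425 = -23.92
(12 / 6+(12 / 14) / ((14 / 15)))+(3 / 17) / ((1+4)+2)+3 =4951 / 833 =5.94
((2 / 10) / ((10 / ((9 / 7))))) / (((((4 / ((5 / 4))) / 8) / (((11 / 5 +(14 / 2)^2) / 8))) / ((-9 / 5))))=-0.74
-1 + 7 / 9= -2 / 9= -0.22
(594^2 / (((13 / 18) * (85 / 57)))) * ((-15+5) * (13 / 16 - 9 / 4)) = 1040777991 / 221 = 4709402.67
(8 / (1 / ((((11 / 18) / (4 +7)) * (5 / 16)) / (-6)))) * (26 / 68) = -0.01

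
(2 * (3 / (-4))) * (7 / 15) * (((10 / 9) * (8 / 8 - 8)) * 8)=392 / 9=43.56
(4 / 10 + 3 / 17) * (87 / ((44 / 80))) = 91.19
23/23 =1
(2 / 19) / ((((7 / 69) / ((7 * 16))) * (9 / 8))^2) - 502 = 17248430 / 171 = 100868.01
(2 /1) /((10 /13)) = 13 /5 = 2.60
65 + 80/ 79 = 5215/ 79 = 66.01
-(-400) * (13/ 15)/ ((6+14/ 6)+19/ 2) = 2080/ 107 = 19.44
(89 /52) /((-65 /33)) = -2937 /3380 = -0.87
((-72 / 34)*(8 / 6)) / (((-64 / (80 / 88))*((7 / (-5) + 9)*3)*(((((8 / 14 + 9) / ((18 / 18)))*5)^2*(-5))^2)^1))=2401 / 178992332282500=0.00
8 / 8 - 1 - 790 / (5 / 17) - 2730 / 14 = -2881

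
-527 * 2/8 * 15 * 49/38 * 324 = -31374945/38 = -825656.45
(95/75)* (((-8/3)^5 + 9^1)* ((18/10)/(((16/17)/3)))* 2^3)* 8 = -58534.30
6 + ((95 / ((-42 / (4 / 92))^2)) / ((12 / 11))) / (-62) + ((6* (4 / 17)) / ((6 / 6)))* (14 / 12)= 90254830555 / 11802557088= 7.65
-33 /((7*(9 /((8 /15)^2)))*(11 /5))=-64 /945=-0.07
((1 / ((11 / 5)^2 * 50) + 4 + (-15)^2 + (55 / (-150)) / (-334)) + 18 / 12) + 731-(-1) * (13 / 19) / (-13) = 22148002829 / 23035980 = 961.45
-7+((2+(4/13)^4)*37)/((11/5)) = 8415733/314171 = 26.79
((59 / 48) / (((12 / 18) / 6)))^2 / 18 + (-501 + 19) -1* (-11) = -237671 / 512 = -464.20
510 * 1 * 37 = 18870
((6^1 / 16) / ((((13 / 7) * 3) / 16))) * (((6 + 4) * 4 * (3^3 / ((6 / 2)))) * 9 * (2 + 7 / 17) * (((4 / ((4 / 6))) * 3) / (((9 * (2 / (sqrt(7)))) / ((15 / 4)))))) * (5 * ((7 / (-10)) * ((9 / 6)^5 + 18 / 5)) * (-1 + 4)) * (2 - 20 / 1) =118036293795 * sqrt(7) / 1768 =176637261.91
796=796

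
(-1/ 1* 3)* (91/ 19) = -273/ 19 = -14.37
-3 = -3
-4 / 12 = -1 / 3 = -0.33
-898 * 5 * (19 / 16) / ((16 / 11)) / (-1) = 469205 / 128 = 3665.66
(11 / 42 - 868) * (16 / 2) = -145780 / 21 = -6941.90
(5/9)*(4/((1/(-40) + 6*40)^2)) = 32000/829267209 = 0.00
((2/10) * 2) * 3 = 6/5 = 1.20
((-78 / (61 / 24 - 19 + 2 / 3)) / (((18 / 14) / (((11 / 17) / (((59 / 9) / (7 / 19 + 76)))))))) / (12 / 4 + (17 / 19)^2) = 7.62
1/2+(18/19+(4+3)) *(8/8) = 321/38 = 8.45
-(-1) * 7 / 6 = 7 / 6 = 1.17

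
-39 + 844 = 805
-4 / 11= -0.36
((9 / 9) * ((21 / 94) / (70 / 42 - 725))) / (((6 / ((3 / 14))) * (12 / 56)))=-3 / 58280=-0.00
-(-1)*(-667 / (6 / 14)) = -4669 / 3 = -1556.33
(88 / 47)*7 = 616 / 47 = 13.11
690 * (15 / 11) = 10350 / 11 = 940.91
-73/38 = -1.92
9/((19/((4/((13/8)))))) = 288/247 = 1.17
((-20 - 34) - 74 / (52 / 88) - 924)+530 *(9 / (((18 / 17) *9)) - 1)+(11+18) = -129130 / 117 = -1103.68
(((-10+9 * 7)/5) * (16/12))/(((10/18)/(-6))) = -3816/25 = -152.64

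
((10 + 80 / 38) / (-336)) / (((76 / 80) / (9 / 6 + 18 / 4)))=-575 / 2527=-0.23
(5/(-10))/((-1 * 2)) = 1/4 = 0.25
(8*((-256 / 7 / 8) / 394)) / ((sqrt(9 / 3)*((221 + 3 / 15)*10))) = -32*sqrt(3) / 2287761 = -0.00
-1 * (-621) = 621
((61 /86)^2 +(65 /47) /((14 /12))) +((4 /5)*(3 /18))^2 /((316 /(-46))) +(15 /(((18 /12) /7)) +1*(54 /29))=92251042382819 /1254297069900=73.55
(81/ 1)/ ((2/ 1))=81/ 2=40.50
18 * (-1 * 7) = -126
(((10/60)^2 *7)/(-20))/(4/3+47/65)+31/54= 98629/173232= 0.57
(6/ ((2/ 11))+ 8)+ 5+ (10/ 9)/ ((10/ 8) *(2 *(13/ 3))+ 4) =12302/ 267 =46.07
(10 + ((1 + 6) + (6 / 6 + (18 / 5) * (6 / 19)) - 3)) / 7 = 219 / 95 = 2.31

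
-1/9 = -0.11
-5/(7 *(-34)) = 0.02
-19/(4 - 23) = 1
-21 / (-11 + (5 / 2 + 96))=-6 / 25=-0.24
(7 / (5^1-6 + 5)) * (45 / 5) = 63 / 4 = 15.75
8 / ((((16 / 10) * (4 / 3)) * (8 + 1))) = 5 / 12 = 0.42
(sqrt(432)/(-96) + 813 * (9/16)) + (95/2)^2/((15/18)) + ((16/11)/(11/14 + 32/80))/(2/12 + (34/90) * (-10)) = 600946041/189904 - sqrt(3)/8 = 3164.26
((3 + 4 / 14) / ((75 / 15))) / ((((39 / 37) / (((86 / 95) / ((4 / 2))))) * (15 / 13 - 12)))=-36593 / 1406475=-0.03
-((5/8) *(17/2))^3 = -614125/4096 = -149.93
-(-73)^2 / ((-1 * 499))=10.68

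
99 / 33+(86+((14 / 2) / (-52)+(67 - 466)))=-16127 / 52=-310.13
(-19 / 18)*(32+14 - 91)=47.50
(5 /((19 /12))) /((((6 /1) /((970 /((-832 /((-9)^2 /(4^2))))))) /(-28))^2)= 126037083375 /52609024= 2395.73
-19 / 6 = -3.17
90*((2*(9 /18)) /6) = 15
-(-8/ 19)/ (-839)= -8/ 15941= -0.00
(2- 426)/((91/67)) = -28408/91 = -312.18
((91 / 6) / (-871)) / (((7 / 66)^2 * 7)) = -726 / 3283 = -0.22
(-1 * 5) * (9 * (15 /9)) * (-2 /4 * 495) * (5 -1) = 74250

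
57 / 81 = 19 / 27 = 0.70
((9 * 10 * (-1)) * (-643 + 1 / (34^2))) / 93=11149605 / 17918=622.26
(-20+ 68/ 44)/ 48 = -203/ 528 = -0.38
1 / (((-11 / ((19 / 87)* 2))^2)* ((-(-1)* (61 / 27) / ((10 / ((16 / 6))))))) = 16245 / 6207421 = 0.00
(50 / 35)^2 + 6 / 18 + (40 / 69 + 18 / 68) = 123329 / 38318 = 3.22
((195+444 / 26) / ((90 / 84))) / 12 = 6433 / 390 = 16.49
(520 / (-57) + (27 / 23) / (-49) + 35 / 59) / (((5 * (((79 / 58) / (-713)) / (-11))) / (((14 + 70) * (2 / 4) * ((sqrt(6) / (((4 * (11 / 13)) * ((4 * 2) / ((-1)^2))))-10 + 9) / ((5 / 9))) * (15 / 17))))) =597644.86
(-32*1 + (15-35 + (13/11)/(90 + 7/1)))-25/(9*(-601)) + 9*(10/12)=-513460883/11542806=-44.48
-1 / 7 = -0.14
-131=-131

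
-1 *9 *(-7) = 63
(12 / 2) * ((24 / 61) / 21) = 48 / 427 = 0.11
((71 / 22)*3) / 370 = 213 / 8140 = 0.03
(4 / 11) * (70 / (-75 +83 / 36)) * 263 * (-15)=39765600 / 28787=1381.37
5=5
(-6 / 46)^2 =9 / 529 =0.02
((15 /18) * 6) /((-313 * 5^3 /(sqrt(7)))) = -sqrt(7) /7825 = -0.00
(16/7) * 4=64/7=9.14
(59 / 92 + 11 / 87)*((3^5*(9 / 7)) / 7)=34.27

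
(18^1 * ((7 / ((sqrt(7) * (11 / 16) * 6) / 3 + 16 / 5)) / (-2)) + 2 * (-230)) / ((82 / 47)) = -14736850 / 65477 - 1085700 * sqrt(7) / 65477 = -268.94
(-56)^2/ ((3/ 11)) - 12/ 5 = 11496.27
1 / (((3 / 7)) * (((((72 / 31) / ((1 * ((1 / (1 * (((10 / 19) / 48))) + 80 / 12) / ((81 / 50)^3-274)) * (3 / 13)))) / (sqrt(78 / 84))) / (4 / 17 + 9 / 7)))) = -12870231250 * sqrt(182) / 1408390490871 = -0.12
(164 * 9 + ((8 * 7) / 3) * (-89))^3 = -171879616 / 27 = -6365911.70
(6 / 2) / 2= 3 / 2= 1.50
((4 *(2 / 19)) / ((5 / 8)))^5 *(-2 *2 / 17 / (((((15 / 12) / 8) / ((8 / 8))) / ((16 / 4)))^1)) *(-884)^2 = -25271175252803584 / 38689046875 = -653186.81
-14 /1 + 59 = 45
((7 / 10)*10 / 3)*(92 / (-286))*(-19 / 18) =3059 / 3861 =0.79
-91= -91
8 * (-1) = -8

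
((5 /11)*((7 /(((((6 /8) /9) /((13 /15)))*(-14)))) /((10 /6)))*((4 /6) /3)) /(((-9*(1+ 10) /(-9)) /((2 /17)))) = -104 /30855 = -0.00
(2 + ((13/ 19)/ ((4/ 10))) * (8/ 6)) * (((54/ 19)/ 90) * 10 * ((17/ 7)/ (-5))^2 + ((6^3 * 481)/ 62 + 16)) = 297847836376/ 41126925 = 7242.16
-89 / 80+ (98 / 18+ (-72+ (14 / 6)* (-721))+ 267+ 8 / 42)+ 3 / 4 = -7469587 / 5040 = -1482.06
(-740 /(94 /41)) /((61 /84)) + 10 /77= -98090890 /220759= -444.33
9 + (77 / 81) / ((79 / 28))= 59747 / 6399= 9.34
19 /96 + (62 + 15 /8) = 6151 /96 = 64.07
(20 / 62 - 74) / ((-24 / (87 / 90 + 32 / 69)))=187859 / 42780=4.39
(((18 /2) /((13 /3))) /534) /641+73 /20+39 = 632616451 /14832740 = 42.65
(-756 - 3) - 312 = -1071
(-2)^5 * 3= -96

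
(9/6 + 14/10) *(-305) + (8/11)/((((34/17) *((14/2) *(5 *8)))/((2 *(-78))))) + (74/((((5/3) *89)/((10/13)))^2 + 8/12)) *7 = -130273971539/147254030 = -884.69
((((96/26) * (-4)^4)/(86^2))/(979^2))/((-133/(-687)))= 2110464/3064060160161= 0.00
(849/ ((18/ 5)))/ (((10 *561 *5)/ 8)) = 566/ 8415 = 0.07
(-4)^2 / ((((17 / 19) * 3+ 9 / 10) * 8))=380 / 681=0.56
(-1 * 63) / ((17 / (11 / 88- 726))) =2690.01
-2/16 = -1/8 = -0.12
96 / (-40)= -12 / 5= -2.40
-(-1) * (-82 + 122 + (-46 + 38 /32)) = -77 /16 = -4.81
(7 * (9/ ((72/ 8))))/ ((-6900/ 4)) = -7/ 1725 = -0.00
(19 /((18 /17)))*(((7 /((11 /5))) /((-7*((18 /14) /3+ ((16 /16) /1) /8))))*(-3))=45220 /1023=44.20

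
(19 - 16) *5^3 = 375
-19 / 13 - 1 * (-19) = 228 / 13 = 17.54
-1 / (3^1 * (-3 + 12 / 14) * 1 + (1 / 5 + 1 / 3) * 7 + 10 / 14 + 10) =-105 / 842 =-0.12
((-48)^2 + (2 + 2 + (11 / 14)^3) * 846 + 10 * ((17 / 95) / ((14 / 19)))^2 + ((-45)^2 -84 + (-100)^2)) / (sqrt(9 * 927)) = 123754051 * sqrt(103) / 6359220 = 197.50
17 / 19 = 0.89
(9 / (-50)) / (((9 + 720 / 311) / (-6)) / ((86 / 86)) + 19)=-2799 / 266125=-0.01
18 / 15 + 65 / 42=577 / 210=2.75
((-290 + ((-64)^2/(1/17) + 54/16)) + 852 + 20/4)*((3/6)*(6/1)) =1684857/8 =210607.12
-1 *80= -80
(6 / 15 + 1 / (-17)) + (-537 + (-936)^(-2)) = -39963995051 / 74468160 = -536.66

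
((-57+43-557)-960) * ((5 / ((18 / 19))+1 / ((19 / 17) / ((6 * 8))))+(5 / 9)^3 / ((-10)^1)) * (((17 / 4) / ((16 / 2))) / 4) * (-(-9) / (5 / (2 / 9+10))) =-399716601709 / 2216160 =-180364.51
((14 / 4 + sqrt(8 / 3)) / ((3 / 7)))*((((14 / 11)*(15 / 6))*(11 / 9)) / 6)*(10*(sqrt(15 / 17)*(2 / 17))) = 4900*sqrt(170) / 23409 + 8575*sqrt(255) / 23409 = 8.58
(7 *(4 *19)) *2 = 1064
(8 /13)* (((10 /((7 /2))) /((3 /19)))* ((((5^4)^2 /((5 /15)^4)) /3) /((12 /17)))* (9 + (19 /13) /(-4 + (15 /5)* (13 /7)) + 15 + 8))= 71297203125000 /13013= 5478921319.07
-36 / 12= -3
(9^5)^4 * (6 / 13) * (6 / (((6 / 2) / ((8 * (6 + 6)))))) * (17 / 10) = 119047860175085446819392 / 65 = 1831505541155160720298.34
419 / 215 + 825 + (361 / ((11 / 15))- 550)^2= 108206449 / 26015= 4159.39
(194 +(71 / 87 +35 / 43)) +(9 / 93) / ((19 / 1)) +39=517006562 / 2203449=234.64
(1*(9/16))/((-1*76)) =-0.01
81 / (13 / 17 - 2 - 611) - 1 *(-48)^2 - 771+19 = -31808225 / 10408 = -3056.13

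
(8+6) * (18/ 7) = 36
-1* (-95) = 95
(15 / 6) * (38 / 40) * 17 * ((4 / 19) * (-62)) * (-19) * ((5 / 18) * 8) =200260 / 9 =22251.11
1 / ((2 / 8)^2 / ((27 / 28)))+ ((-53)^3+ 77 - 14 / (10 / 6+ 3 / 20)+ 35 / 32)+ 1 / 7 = -3632882063 / 24416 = -148791.04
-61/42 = -1.45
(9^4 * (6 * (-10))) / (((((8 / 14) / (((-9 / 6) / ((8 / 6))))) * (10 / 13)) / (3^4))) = 1305750537 / 16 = 81609408.56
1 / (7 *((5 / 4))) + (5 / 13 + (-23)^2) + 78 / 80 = 386185 / 728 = 530.47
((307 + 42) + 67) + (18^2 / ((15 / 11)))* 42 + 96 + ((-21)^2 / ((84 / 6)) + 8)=105307 / 10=10530.70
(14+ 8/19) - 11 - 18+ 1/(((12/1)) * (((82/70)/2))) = -14.44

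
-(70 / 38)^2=-1225 / 361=-3.39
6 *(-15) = -90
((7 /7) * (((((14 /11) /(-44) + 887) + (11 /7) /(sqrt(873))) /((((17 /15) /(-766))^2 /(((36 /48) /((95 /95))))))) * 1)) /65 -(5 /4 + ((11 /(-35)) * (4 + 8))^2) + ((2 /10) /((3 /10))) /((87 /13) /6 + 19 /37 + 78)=72611055 * sqrt(97) /2551003 + 2393248636087490597617 /511905361667700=4675458.24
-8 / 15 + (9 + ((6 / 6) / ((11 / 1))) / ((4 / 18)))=2929 / 330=8.88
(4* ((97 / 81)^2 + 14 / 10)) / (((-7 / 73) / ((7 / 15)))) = -55.17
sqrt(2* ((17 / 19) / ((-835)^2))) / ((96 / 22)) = 11* sqrt(646) / 761520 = 0.00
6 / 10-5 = -22 / 5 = -4.40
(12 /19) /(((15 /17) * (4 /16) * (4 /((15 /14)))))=102 /133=0.77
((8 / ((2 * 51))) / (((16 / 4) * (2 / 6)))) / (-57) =-1 / 969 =-0.00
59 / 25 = 2.36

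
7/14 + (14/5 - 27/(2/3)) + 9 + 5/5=-136/5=-27.20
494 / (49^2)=494 / 2401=0.21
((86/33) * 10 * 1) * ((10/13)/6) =4300/1287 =3.34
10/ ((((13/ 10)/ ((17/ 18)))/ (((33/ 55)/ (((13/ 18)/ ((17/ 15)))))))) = 1156/ 169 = 6.84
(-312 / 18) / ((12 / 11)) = -143 / 9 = -15.89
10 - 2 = 8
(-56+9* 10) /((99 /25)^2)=21250 /9801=2.17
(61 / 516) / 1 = 61 / 516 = 0.12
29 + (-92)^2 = 8493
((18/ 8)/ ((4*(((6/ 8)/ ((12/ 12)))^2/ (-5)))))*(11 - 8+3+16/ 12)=-110/ 3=-36.67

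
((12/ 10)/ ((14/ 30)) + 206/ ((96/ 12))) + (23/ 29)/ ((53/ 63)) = 1259413/ 43036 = 29.26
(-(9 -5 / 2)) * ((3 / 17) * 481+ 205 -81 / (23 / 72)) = -92300 / 391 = -236.06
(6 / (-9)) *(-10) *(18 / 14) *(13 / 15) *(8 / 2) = 208 / 7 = 29.71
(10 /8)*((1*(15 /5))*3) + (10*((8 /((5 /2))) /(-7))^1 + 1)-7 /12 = 149 /21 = 7.10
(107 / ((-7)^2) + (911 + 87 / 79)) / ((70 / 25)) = 17695985 / 54194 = 326.53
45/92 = 0.49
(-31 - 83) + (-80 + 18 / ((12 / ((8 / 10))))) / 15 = -119.25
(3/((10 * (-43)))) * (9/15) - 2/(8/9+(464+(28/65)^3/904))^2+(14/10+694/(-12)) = -1534222173206566600003747913/27184432244705885697820800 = -56.44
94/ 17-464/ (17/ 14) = -6402/ 17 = -376.59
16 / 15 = 1.07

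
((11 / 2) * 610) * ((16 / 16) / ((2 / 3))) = 10065 / 2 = 5032.50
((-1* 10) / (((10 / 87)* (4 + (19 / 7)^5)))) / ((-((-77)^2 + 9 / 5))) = 7311045 / 75419818858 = 0.00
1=1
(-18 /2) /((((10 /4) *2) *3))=-3 /5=-0.60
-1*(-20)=20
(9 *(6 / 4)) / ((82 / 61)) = 1647 / 164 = 10.04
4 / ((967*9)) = 4 / 8703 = 0.00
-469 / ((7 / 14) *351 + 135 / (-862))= -2.67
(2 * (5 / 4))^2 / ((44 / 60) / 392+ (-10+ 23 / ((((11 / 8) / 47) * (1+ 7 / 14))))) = 404250 / 33253481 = 0.01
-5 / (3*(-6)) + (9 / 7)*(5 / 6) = 85 / 63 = 1.35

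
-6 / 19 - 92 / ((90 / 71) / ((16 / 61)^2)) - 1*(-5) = -983219 / 3181455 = -0.31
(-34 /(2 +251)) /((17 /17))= -34 /253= -0.13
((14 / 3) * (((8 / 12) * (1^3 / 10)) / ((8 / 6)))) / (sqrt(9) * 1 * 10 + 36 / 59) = 59 / 7740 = 0.01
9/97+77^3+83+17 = 44293410/97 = 456633.09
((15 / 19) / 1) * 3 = 45 / 19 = 2.37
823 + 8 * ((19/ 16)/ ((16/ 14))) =13301/ 16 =831.31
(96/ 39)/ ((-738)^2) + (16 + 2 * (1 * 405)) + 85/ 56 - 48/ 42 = 11702084887/ 14160744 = 826.38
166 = 166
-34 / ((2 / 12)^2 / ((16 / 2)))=-9792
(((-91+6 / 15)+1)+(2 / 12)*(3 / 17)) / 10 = -8.96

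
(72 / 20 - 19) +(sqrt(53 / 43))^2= -3046 / 215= -14.17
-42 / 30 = -7 / 5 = -1.40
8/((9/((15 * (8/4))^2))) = 800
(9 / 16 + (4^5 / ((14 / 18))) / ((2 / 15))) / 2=1105983 / 224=4937.42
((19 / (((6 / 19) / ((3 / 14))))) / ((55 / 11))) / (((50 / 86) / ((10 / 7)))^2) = 667489 / 42875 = 15.57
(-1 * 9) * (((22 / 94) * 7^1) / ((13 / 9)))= -6237 / 611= -10.21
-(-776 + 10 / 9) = 6974 / 9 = 774.89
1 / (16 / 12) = 3 / 4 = 0.75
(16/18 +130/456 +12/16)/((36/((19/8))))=329/2592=0.13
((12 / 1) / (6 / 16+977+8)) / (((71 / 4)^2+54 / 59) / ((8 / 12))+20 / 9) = 1631232 / 63784514083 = 0.00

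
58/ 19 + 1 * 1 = 77/ 19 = 4.05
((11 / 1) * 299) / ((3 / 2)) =6578 / 3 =2192.67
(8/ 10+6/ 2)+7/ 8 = 187/ 40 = 4.68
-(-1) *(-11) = -11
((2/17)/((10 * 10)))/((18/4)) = 1/3825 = 0.00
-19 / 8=-2.38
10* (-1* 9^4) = -65610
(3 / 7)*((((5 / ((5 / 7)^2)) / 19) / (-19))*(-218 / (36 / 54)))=6867 / 1805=3.80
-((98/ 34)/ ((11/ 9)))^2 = -194481/ 34969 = -5.56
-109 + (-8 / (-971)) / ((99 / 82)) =-10477405 / 96129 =-108.99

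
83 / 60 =1.38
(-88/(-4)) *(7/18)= 77/9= 8.56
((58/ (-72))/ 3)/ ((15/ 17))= -493/ 1620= -0.30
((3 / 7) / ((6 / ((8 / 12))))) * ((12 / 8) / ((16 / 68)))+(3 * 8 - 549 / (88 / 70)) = -254039 / 616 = -412.40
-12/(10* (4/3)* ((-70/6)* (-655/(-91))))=351/32750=0.01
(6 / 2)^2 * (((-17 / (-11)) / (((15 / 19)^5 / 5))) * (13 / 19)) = 28800941 / 185625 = 155.16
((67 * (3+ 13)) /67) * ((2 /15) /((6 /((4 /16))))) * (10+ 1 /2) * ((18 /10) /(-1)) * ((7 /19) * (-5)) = 294 /95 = 3.09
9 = 9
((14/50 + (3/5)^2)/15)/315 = 16/118125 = 0.00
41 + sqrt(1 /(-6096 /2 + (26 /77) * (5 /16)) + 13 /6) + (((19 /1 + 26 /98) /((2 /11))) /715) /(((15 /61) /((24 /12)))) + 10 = sqrt(274909730664174) /11265018 + 2494109 /47775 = 53.68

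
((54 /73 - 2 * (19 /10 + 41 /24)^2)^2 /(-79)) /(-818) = 0.01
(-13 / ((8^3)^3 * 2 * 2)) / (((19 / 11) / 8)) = -143 / 1275068416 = -0.00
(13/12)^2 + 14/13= 2.25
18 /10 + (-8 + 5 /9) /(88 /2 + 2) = 3391 /2070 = 1.64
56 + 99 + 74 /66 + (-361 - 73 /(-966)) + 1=-721871 /3542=-203.80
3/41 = 0.07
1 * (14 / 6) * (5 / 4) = 35 / 12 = 2.92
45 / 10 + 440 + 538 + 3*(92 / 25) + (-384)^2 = 7422477 / 50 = 148449.54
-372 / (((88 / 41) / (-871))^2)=-118600623453 / 1936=-61260652.61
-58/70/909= -29/31815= -0.00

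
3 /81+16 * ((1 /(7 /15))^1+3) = 15559 /189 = 82.32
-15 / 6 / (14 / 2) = -5 / 14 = -0.36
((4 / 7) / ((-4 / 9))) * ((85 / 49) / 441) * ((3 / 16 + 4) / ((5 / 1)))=-1139 / 268912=-0.00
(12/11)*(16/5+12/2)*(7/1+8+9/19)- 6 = 156018/1045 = 149.30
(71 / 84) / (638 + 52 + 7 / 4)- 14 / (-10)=407104 / 290535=1.40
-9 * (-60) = 540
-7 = -7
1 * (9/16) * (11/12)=33/64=0.52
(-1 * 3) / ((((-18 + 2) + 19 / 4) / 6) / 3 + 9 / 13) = -312 / 7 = -44.57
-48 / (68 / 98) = -1176 / 17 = -69.18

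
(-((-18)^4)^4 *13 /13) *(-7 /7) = 121439531096594251776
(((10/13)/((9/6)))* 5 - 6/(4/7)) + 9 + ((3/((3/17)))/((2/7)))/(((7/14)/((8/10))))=37543/390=96.26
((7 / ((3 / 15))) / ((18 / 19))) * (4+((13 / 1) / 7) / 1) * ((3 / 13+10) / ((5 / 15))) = 518035 / 78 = 6641.47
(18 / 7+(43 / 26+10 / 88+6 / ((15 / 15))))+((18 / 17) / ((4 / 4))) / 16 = 1416507 / 136136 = 10.41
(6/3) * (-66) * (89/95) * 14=-1731.28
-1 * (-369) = 369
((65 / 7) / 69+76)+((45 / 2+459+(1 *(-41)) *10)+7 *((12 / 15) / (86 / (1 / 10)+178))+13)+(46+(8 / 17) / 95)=18590849861 / 89965190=206.64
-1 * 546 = -546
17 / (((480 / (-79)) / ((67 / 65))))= -89981 / 31200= -2.88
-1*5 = -5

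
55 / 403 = 0.14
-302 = -302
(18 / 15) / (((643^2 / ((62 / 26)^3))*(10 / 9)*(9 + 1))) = 804357 / 227086863250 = 0.00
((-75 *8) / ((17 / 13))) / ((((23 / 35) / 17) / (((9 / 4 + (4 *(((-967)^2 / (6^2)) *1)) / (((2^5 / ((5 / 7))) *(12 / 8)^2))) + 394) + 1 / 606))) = -1062355272875 / 62721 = -16937792.33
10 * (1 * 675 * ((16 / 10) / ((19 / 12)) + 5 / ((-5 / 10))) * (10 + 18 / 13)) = -170629200 / 247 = -690806.48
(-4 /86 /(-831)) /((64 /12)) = 1 /95288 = 0.00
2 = 2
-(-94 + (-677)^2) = -458235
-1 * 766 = -766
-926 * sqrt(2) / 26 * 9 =-4167 * sqrt(2) / 13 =-453.31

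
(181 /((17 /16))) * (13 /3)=37648 /51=738.20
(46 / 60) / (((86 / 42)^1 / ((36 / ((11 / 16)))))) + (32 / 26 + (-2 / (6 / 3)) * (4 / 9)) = 5642636 / 276705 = 20.39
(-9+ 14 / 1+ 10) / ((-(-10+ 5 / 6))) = 18 / 11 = 1.64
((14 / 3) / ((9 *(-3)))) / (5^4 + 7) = -7 / 25596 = -0.00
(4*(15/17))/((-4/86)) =-1290/17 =-75.88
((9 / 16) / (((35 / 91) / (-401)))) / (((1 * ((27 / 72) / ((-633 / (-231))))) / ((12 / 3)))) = -6599658 / 385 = -17141.97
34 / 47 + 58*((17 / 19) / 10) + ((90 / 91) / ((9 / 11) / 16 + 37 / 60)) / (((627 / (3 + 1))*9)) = 4236343633 / 716333345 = 5.91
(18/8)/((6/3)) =1.12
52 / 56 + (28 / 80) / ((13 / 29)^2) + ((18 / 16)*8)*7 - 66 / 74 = 56708303 / 875420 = 64.78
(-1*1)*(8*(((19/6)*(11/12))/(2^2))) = -209/36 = -5.81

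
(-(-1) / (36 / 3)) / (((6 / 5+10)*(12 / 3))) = 5 / 2688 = 0.00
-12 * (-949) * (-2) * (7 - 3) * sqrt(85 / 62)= -45552 * sqrt(5270) / 31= -106672.15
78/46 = 39/23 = 1.70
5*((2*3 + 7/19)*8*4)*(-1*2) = -38720/19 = -2037.89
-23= -23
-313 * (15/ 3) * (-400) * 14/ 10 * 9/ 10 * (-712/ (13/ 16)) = -8985553920/ 13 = -691196455.38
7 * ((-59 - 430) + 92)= -2779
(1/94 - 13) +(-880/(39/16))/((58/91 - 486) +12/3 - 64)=-43130681/3498774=-12.33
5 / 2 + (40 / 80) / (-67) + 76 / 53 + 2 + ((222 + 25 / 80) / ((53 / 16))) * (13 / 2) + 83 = 3729703 / 7102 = 525.16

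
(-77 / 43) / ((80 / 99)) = -7623 / 3440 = -2.22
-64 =-64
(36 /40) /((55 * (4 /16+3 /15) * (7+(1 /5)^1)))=1 /198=0.01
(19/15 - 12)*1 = -161/15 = -10.73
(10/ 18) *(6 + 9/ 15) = 11/ 3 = 3.67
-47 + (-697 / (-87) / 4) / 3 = -48371 / 1044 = -46.33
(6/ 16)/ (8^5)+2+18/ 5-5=786447/ 1310720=0.60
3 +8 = 11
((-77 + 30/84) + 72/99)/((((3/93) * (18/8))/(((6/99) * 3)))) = -161076/847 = -190.17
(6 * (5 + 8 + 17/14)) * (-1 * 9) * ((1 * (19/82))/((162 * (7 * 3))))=-3781/72324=-0.05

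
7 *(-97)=-679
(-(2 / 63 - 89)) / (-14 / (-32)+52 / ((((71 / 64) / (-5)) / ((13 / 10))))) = -1273456 / 4354749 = -0.29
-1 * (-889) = 889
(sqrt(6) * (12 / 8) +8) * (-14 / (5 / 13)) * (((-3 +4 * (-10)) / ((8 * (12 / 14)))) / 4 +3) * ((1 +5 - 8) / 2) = 5005 * sqrt(6) / 64 +5005 / 12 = 608.64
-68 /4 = -17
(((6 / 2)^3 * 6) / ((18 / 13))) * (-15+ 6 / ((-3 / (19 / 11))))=-23751 / 11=-2159.18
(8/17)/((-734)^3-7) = -8/6722597487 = -0.00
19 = 19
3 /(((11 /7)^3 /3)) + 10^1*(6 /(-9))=-17359 /3993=-4.35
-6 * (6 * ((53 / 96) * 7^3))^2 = -991428123 / 128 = -7745532.21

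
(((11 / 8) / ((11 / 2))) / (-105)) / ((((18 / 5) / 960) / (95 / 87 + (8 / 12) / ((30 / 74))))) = -28568 / 16443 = -1.74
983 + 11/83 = 81600/83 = 983.13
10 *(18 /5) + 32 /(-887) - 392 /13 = 66996 /11531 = 5.81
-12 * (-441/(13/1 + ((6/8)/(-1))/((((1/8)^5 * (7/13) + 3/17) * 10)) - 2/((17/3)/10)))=574901897220/982681139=585.03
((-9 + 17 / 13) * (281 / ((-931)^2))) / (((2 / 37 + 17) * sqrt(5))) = -0.00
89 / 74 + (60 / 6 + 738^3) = 29744098957 / 74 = 401947283.20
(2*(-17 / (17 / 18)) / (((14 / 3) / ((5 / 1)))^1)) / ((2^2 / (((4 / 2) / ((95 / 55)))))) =-1485 / 133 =-11.17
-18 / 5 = -3.60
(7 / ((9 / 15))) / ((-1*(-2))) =35 / 6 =5.83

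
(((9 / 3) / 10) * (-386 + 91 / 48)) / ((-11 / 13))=239681 / 1760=136.18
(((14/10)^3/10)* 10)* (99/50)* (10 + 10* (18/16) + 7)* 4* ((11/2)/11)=3837141/12500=306.97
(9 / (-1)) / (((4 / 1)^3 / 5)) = -45 / 64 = -0.70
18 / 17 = 1.06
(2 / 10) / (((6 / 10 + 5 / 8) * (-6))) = -0.03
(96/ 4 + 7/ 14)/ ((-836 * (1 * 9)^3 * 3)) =-49/ 3656664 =-0.00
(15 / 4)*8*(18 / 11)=540 / 11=49.09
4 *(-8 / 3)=-32 / 3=-10.67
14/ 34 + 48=823/ 17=48.41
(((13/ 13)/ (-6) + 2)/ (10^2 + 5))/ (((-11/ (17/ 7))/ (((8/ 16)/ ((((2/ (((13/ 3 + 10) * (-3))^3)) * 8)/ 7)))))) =1351619/ 20160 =67.04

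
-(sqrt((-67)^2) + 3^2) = -76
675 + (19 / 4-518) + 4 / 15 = 9721 / 60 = 162.02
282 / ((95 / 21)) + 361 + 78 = 47627 / 95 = 501.34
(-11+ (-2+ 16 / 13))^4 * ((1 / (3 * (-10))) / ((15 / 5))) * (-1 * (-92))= -2800793214 / 142805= -19612.71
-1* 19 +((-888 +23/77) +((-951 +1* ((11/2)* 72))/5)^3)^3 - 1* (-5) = -1170103787860266386975462/456533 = -2563021266502676448.31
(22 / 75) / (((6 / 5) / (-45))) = -11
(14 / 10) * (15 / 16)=1.31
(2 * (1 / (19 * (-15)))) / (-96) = 1 / 13680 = 0.00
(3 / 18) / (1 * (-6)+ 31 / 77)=-77 / 2586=-0.03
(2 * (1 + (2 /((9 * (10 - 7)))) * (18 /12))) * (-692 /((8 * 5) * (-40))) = 173 /180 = 0.96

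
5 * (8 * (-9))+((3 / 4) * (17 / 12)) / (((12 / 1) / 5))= -69035 / 192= -359.56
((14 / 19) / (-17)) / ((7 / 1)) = -2 / 323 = -0.01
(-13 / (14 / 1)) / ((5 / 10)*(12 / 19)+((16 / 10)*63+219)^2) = -6175 / 680111166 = -0.00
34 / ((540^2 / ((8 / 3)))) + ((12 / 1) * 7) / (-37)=-4592071 / 2022975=-2.27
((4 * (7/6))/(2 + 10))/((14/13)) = 13/36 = 0.36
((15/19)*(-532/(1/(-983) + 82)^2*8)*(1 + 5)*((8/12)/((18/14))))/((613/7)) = -123684992/6966931965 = -0.02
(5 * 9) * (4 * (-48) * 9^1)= -77760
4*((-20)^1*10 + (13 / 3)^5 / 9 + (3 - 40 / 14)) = -1842248 / 15309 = -120.34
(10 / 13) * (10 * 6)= 600 / 13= 46.15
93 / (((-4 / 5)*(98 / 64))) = -3720 / 49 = -75.92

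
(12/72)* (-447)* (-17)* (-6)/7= -7599/7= -1085.57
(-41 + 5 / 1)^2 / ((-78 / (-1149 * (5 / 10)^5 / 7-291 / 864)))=8265 / 91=90.82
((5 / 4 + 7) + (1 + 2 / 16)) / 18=25 / 48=0.52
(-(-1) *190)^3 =6859000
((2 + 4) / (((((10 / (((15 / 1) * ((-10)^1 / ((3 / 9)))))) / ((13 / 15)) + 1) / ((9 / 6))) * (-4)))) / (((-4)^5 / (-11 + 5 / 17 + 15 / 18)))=-0.02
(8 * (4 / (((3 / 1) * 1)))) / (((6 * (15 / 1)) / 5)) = 16 / 27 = 0.59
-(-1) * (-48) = -48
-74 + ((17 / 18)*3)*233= 3517 / 6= 586.17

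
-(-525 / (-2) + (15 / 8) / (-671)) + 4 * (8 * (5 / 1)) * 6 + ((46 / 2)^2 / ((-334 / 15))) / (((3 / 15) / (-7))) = 1370694465 / 896456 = 1529.01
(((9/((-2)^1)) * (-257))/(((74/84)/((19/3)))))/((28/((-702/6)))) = -5141799/148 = -34741.89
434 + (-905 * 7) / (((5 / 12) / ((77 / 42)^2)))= -152005 / 3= -50668.33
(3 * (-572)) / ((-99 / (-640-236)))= -15184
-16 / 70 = -8 / 35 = -0.23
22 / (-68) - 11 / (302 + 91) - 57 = -766331 / 13362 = -57.35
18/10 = 9/5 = 1.80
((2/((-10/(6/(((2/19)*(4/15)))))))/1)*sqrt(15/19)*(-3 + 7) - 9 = -9*sqrt(285) - 9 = -160.94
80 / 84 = 20 / 21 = 0.95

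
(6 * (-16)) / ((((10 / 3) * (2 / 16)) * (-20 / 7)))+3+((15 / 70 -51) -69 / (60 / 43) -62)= -55017 / 700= -78.60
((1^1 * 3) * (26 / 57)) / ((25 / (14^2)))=5096 / 475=10.73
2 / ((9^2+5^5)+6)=1 / 1606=0.00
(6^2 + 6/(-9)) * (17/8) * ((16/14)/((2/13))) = 11713/21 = 557.76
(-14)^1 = -14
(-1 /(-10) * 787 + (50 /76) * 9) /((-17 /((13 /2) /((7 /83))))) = -8674081 /22610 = -383.64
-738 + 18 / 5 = -3672 / 5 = -734.40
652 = 652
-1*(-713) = 713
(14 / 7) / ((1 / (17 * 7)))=238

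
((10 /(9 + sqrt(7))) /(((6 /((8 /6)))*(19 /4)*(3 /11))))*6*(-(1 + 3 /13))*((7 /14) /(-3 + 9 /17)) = 59840 /191919 - 59840*sqrt(7) /1727271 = 0.22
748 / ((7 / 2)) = 1496 / 7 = 213.71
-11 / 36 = -0.31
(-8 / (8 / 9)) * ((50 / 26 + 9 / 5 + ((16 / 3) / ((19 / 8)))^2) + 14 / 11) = -23319988 / 258115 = -90.35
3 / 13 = 0.23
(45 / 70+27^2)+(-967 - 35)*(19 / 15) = -37769 / 70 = -539.56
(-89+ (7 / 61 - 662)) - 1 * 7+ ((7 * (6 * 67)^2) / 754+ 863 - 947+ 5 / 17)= 257522508 / 390949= 658.71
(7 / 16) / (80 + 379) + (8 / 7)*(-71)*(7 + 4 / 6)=-31980623 / 51408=-622.09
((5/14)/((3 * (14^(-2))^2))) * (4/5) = 10976/3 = 3658.67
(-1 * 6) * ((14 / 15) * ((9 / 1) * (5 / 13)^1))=-252 / 13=-19.38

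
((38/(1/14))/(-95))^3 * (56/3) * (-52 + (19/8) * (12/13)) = 159195904/975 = 163277.85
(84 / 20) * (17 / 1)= 71.40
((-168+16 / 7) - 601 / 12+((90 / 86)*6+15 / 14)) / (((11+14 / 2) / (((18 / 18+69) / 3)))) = -3764555 / 13932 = -270.21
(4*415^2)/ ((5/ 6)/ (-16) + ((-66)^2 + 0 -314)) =66134400/ 388027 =170.44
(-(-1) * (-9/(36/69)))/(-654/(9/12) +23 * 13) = 23/764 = 0.03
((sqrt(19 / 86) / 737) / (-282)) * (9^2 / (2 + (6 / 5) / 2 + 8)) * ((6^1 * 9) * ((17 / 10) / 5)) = -12393 * sqrt(1634) / 1578845620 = -0.00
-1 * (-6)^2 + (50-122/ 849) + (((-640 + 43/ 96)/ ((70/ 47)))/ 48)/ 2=244727009/ 26081280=9.38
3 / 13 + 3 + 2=68 / 13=5.23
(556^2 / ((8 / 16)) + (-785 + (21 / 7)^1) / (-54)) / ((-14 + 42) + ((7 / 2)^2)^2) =267099760 / 76923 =3472.30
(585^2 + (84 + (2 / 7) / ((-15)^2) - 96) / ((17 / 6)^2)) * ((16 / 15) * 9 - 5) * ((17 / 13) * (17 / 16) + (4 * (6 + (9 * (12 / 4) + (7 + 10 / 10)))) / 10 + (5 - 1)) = 530644555032997 / 15470000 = 34301522.63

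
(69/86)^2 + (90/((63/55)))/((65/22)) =18331571/673036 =27.24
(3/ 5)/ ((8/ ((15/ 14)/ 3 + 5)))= 45/ 112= 0.40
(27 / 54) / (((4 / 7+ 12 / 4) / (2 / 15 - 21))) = -2191 / 750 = -2.92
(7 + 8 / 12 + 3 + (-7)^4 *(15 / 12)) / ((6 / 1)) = 501.99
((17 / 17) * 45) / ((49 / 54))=2430 / 49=49.59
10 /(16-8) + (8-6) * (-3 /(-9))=23 /12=1.92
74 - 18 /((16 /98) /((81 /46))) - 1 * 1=-22289 /184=-121.14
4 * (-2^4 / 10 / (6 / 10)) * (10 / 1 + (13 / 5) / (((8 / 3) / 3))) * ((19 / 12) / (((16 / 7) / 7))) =-481327 / 720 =-668.51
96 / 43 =2.23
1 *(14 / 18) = 7 / 9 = 0.78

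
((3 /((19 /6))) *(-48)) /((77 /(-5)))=4320 /1463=2.95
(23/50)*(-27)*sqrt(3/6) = -621*sqrt(2)/100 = -8.78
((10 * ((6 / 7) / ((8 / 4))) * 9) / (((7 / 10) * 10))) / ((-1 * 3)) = -90 / 49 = -1.84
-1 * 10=-10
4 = 4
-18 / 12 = -3 / 2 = -1.50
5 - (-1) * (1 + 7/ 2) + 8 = 35/ 2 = 17.50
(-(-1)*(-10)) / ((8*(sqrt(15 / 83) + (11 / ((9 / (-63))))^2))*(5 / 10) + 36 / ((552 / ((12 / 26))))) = -1759796549810 / 4173538773119627 + 3576040*sqrt(1245) / 4173538773119627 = -0.00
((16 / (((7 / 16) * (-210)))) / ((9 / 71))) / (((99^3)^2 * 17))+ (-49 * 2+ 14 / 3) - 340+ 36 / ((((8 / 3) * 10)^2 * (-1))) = -14682930655756595077331 / 33879728064284625600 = -433.38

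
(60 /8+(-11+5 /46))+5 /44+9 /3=-281 /1012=-0.28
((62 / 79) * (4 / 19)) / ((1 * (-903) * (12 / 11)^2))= -0.00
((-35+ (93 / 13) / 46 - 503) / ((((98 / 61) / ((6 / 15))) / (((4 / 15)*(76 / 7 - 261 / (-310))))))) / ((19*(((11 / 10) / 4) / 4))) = -15938560576544 / 49835010225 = -319.83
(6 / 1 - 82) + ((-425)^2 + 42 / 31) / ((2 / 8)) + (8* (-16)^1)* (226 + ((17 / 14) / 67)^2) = 693501.38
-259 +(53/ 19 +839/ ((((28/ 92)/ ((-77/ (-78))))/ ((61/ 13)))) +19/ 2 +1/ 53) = 6393514325/ 510549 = 12522.82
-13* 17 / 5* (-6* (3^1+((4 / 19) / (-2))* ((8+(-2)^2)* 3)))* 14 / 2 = -27846 / 19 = -1465.58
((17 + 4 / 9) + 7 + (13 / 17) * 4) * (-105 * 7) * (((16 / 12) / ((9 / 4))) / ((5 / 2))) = -4791.68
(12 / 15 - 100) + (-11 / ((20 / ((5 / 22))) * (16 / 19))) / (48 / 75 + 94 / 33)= -182796839 / 1841920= -99.24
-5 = -5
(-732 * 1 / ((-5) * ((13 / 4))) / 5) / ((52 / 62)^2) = 703452 / 54925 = 12.81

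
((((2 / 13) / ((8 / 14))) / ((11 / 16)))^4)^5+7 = 89499125074706030277385638253905536203014983 / 12785589283244544365936086134520496196408001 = 7.00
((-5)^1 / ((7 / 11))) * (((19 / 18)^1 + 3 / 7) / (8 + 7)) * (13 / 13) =-2057 / 2646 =-0.78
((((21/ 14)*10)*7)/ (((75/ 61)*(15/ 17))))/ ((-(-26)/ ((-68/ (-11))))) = 246806/ 10725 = 23.01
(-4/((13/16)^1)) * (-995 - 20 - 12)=5056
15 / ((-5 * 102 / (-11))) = 11 / 34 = 0.32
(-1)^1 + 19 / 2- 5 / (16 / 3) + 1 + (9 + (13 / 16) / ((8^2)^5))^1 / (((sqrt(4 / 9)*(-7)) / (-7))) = 758061727783 / 34359738368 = 22.06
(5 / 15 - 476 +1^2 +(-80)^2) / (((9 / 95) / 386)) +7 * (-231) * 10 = 651409330 / 27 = 24126271.48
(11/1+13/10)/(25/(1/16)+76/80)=82/2673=0.03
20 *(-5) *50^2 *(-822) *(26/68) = 1335750000/17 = 78573529.41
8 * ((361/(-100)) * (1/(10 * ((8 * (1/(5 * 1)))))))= -361/200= -1.80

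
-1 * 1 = -1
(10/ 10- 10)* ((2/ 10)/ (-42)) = 0.04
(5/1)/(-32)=-5/32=-0.16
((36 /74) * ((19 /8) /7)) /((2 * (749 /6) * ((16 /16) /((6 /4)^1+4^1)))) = 5643 /1551928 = 0.00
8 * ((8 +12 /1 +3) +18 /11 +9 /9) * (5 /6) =1880 /11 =170.91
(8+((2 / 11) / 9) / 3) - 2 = 1784 / 297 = 6.01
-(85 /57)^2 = -2.22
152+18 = 170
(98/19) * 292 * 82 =2346512/19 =123500.63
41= 41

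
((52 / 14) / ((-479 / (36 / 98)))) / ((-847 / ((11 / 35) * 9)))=4212 / 442780415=0.00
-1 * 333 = -333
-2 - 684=-686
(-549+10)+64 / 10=-2663 / 5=-532.60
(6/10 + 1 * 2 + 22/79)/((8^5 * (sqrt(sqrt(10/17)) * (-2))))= -1137 * 10^(3/4) * 17^(1/4)/258867200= -0.00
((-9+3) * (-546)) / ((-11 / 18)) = -58968 / 11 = -5360.73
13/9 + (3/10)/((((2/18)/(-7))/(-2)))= 1766/45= 39.24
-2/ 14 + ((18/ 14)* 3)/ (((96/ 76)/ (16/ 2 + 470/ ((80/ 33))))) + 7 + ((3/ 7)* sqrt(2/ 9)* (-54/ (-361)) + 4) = 627.33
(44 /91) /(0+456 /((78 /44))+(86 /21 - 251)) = 132 /2819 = 0.05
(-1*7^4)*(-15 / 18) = 12005 / 6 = 2000.83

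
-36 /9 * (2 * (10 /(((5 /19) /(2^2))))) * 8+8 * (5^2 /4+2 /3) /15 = -437594 /45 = -9724.31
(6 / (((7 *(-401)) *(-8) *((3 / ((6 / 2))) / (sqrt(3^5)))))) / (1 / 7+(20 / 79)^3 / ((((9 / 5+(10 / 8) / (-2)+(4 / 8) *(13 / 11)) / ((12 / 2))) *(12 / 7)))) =1477637883 *sqrt(3) / 107543915716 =0.02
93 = 93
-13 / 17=-0.76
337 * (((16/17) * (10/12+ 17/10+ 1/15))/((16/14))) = 61334/85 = 721.58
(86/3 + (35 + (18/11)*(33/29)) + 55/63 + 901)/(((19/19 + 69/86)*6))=76000049/849555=89.46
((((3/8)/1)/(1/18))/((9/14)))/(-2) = -21/4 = -5.25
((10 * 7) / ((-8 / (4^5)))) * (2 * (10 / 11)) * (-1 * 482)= 86374400 / 11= 7852218.18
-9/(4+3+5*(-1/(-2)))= -18/19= -0.95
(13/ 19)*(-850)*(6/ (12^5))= -5525/ 393984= -0.01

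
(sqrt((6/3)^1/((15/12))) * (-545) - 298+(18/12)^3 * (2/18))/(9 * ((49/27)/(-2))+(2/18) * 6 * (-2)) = 2381/76+436 * sqrt(10)/19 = 103.89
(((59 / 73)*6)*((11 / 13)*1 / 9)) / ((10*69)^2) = 649 / 677728350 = 0.00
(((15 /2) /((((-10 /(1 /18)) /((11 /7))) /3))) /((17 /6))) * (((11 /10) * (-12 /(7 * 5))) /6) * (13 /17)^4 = 10367643 /6957299300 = 0.00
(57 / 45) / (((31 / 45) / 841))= 47937 / 31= 1546.35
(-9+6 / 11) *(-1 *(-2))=-186 / 11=-16.91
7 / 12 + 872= 10471 / 12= 872.58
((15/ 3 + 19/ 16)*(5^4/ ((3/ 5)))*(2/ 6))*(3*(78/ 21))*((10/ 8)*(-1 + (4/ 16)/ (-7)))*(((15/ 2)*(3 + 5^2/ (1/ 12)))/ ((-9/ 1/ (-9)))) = -70432508.82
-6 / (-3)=2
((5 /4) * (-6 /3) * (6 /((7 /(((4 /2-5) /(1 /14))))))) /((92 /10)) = 225 /23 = 9.78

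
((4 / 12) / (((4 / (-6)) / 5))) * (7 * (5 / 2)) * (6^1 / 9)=-175 / 6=-29.17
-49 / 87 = -0.56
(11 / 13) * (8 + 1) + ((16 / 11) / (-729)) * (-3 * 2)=265043 / 34749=7.63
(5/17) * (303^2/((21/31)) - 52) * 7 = 4741645/17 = 278920.29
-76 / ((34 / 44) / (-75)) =125400 / 17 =7376.47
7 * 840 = 5880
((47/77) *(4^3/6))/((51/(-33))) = -1504/357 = -4.21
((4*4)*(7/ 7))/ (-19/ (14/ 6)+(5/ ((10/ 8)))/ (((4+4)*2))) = -448/ 221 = -2.03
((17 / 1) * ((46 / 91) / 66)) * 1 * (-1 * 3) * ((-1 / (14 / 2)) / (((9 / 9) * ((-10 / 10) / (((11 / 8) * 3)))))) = -1173 / 5096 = -0.23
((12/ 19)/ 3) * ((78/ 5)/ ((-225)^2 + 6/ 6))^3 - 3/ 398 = -115562179948055277/ 15331249218970489250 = -0.01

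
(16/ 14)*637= 728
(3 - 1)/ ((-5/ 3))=-6/ 5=-1.20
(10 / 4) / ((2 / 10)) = 12.50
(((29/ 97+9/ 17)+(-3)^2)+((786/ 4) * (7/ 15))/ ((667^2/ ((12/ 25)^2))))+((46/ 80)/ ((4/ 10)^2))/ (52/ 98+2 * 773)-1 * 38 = -31320751383364731733/ 1111877444091600000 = -28.17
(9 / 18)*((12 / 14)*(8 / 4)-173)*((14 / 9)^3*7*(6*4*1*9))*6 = -26320448 / 9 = -2924494.22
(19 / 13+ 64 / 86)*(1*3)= 3699 / 559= 6.62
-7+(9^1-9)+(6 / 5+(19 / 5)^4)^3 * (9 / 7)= 20265722507347574 / 1708984375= 11858342.77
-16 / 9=-1.78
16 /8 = 2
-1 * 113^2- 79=-12848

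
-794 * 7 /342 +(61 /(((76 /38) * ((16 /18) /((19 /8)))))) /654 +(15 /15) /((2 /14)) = -43549561 /4771584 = -9.13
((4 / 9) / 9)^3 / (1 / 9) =64 / 59049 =0.00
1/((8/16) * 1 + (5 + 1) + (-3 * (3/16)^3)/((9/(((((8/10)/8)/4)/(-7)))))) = 0.15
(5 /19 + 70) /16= 1335 /304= 4.39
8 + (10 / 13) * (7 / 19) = 2046 / 247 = 8.28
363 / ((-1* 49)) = -363 / 49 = -7.41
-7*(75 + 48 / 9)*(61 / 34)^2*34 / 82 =-6277327 / 8364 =-750.52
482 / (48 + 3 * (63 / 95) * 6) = 22895 / 2847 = 8.04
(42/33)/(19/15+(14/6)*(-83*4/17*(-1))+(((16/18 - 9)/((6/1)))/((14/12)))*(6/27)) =674730/24692987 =0.03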